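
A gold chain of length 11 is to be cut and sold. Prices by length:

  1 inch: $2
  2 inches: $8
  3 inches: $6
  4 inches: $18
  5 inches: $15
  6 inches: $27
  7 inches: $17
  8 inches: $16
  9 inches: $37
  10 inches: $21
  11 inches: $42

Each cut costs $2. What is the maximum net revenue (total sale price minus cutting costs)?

Build v[k] bottom-up: v[k] = max over allowed piece i of (p[i] + v[k−i]) − 2 per cut.
v[1] = 2
v[2] = 8
v[3] = 8  (first piece 1, then v[2]=8)
v[4] = 18
v[5] = 18  (first piece 1, then v[4]=18)
v[6] = 27
v[7] = 27  (first piece 1, then v[6]=27)
v[8] = 34  (first piece 4, then v[4]=18)
v[9] = 37
v[10] = 43  (first piece 4, then v[6]=27)
v[11] = 43  (first piece 1, then v[10]=43)
One optimal plan: pieces 6 + 4 + 1 (2 cuts) → $47 − $4 = $43.

43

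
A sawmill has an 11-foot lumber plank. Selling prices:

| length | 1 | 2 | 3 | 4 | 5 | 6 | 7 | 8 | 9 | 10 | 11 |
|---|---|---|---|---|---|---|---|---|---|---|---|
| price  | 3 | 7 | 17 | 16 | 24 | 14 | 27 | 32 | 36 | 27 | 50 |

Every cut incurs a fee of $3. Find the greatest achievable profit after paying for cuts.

Consider every possible first cut. net[k] is the best of p[i]+net[k−i] over all sellable i≤k, charging 3 whenever i<k.
net[1] = 3
net[2] = max(3+3-3, 7+0) = 7
net[3] = max(3+7-3, 7+3-3, 17+0) = 17
net[4] = max(3+17-3, 7+7-3, 17+3-3, 16+0) = 17
net[5] = max(3+17-3, 7+17-3, 17+7-3, 16+3-3, 24+0) = 24
net[6] = max(3+24-3, 7+17-3, 17+17-3, 16+7-3, 24+3-3, 14+0) = 31
net[7] = max(3+31-3, 7+24-3, 17+17-3, …, 14+3-3, 27+0) = 31
net[8] = max(3+31-3, 7+31-3, 17+24-3, …, 27+3-3, 32+0) = 38
net[9] = max(3+38-3, 7+31-3, 17+31-3, …, 32+3-3, 36+0) = 45
net[10] = max(3+45-3, 7+38-3, 17+31-3, …, 36+3-3, 27+0) = 45
net[11] = max(3+45-3, 7+45-3, 17+38-3, …, 27+3-3, 50+0) = 52
One optimal plan: pieces 5 + 3 + 3 (2 cuts) → $58 − $6 = $52.

52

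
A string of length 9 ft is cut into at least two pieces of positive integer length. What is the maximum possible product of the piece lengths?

27

Define P[k] = max over 1≤i<k of i · max(k−i, P[k−i]); the inner max lets the remainder stay uncut if that's better.
P[2] = 1*max(1,0) = 1*1 = 1
P[3] = 1*max(2,1) = 1*2 = 2
P[4] = 2*max(2,1) = 2*2 = 4
P[5] = 2*max(3,2) = 2*3 = 6
P[6] = 3*max(3,2) = 3*3 = 9
P[7] = 2*max(5,6) = 2*6 = 12
P[8] = 2*max(6,9) = 2*9 = 18
P[9] = 3*max(6,9) = 3*9 = 27
One optimal split: 3 + 3 + 3; product 3*3*3 = 27.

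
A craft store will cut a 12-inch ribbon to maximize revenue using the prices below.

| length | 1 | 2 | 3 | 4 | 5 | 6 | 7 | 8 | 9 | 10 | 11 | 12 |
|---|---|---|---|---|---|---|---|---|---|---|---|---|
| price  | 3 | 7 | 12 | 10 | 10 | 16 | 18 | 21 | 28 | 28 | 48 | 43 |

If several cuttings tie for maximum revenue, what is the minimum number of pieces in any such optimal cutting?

2

Let r[k] be the best obtainable value from length k. For each k, try every first piece i and keep the best of price[i] + r[k−i].
r[1] = 3
r[2] = max(3+3, 7+0) = 7
r[3] = max(3+7, 7+3, 12+0) = 12
r[4] = max(3+12, 7+7, 12+3, 10+0) = 15
r[5] = max(3+15, 7+12, 12+7, 10+3, 10+0) = 19
r[6] = max(3+19, 7+15, 12+12, 10+7, 10+3, 16+0) = 24
r[7] = max(3+24, 7+19, 12+15, …, 16+3, 18+0) = 27
r[8] = max(3+27, 7+24, 12+19, …, 18+3, 21+0) = 31
r[9] = max(3+31, 7+27, 12+24, …, 21+3, 28+0) = 36
r[10] = max(3+36, 7+31, 12+27, …, 28+3, 28+0) = 39
r[11] = max(3+39, 7+36, 12+31, …, 28+3, 48+0) = 48
r[12] = max(3+48, 7+39, 12+36, …, 48+3, 43+0) = 51
Maximum revenue is ¢51.
Now minimize piece count subject to staying optimal: for each k, pieces[k] = 1 + min over i with p[i]+r[k−i]=r[k] of pieces[k−i].
pieces[9] = 3
pieces[10] = 4
pieces[11] = 1
pieces[12] = 2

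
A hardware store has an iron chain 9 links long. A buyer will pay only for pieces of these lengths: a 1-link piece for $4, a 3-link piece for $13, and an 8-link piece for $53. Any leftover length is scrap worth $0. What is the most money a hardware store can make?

Build f[k] bottom-up: f[k] = max over allowed piece i of (p[i] + f[k−i]).
f[1] = 4
f[2] = 8  (first piece 1, then f[1]=4)
f[3] = 13
f[4] = 17  (first piece 1, then f[3]=13)
f[5] = 21  (first piece 1, then f[4]=17)
f[6] = 26  (first piece 3, then f[3]=13)
f[7] = 30  (first piece 1, then f[6]=26)
f[8] = 53
f[9] = 57  (first piece 1, then f[8]=53)
One optimal cutting: 8 + 1 → $57.

57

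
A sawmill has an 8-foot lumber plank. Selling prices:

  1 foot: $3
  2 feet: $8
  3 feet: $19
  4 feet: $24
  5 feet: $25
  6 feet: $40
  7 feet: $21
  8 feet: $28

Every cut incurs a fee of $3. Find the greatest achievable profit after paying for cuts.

Build r[k] bottom-up: r[k] = max over allowed piece i of (p[i] + r[k−i]) − 3 per cut.
r[1] = 3
r[2] = max(3+3-3, 8+0) = 8
r[3] = max(3+8-3, 8+3-3, 19+0) = 19
r[4] = max(3+19-3, 8+8-3, 19+3-3, 24+0) = 24
r[5] = max(3+24-3, 8+19-3, 19+8-3, 24+3-3, 25+0) = 25
r[6] = max(3+25-3, 8+24-3, 19+19-3, 24+8-3, 25+3-3, 40+0) = 40
r[7] = max(3+40-3, 8+25-3, 19+24-3, …, 40+3-3, 21+0) = 40
r[8] = max(3+40-3, 8+40-3, 19+25-3, …, 21+3-3, 28+0) = 45
One optimal plan: pieces 6 + 2 (1 cut) → $48 − $3 = $45.

45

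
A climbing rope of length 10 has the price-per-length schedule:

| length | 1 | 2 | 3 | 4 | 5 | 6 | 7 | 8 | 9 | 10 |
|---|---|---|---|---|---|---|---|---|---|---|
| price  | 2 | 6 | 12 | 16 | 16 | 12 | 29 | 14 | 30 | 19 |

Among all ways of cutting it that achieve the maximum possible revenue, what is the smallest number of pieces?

2

Consider every possible first cut. r[k] is the best of p[i]+r[k−i] over all sellable i≤k.
r[1] = 2
r[2] = max(2+2, 6+0) = 6
r[3] = max(2+6, 6+2, 12+0) = 12
r[4] = max(2+12, 6+6, 12+2, 16+0) = 16
r[5] = max(2+16, 6+12, 12+6, 16+2, 16+0) = 18
r[6] = max(2+18, 6+16, 12+12, 16+6, 16+2, 12+0) = 24
r[7] = max(2+24, 6+18, 12+16, …, 12+2, 29+0) = 29
r[8] = max(2+29, 6+24, 12+18, …, 29+2, 14+0) = 32
r[9] = max(2+32, 6+29, 12+24, …, 14+2, 30+0) = 36
r[10] = max(2+36, 6+32, 12+29, …, 30+2, 19+0) = 41
Maximum revenue is €41.
Now minimize piece count subject to staying optimal: for each k, pieces[k] = 1 + min over i with p[i]+r[k−i]=r[k] of pieces[k−i].
pieces[7] = 1
pieces[8] = 2
pieces[9] = 3
pieces[10] = 2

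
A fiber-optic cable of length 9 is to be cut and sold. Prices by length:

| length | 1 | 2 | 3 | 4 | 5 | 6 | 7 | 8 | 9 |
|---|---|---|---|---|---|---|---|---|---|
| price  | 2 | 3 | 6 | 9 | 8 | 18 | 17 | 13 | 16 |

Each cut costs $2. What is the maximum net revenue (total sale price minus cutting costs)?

Consider every possible first cut. v[k] is the best of p[i]+v[k−i] over all sellable i≤k, charging 2 whenever i<k.
v[1] = 2
v[2] = max(2+2-2, 3+0) = 3
v[3] = max(2+3-2, 3+2-2, 6+0) = 6
v[4] = max(2+6-2, 3+3-2, 6+2-2, 9+0) = 9
v[5] = max(2+9-2, 3+6-2, 6+3-2, 9+2-2, 8+0) = 9
v[6] = max(2+9-2, 3+9-2, 6+6-2, 9+3-2, 8+2-2, 18+0) = 18
v[7] = max(2+18-2, 3+9-2, 6+9-2, …, 18+2-2, 17+0) = 18
v[8] = max(2+18-2, 3+18-2, 6+9-2, …, 17+2-2, 13+0) = 19
v[9] = max(2+19-2, 3+18-2, 6+18-2, …, 13+2-2, 16+0) = 22
One optimal plan: pieces 6 + 3 (1 cut) → $24 − $2 = $22.

22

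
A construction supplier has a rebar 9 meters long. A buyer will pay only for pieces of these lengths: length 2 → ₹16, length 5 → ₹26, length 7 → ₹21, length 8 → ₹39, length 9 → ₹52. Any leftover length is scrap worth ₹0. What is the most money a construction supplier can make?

64

Let f[k] be the best obtainable value from length k. For each k, try every first piece i and keep the best of price[i] + f[k−i].
f[1] = 0
f[2] = 16
f[3] = 16
f[4] = 32  (first piece 2, then f[2]=16)
f[5] = 32
f[6] = 48  (first piece 2, then f[4]=32)
f[7] = 48
f[8] = 64  (first piece 2, then f[6]=48)
f[9] = 64
One optimal cutting: pieces 2 + 2 + 2 + 2 with 1 meter of scrap → ₹64.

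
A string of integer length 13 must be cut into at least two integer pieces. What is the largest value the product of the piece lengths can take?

108

Let m[k] be the best product for length k (with at least one cut). For each first piece i, the rest contributes max(k−i, m[k−i]).
Small cases: m[2]=1, m[3]=2, m[4]=4, m[5]=6, m[6]=9.
m[7] = 2*max(5,6) = 2*6 = 12
m[8] = 2*max(6,9) = 2*9 = 18
m[9] = 3*max(6,9) = 3*9 = 27
m[10] = 2*max(8,18) = 2*18 = 36
m[11] = 2*max(9,27) = 2*27 = 54
m[12] = 3*max(9,27) = 3*27 = 81
m[13] = 2*max(11,54) = 2*54 = 108
One optimal split: 3 + 3 + 3 + 2 + 2; product 3*3*3*2*2 = 108.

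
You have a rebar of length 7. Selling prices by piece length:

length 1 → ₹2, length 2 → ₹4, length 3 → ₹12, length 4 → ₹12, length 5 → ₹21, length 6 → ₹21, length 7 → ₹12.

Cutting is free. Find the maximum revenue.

Let best[k] be the best obtainable value from length k. For each k, try every first piece i and keep the best of price[i] + best[k−i].
best[1] = 2
best[2] = 4  (first piece 1, then best[1]=2)
best[3] = 12
best[4] = 14  (first piece 1, then best[3]=12)
best[5] = 21
best[6] = 24  (first piece 3, then best[3]=12)
best[7] = 26  (first piece 1, then best[6]=24)
One optimal cutting: 3 + 3 + 1 → ₹12 + ₹12 + ₹2 = ₹26.

26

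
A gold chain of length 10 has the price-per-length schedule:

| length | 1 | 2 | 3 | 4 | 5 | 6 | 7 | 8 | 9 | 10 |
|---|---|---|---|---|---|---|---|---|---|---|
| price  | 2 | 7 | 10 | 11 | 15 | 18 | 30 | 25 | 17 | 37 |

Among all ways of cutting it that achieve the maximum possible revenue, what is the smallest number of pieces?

Let r[k] be the best obtainable value from length k. For each k, try every first piece i and keep the best of price[i] + r[k−i].
r[1] = 2
r[2] = 7
r[3] = 10
r[4] = 14  (first piece 2, then r[2]=7)
r[5] = 17  (first piece 2, then r[3]=10)
r[6] = 21  (first piece 2, then r[4]=14)
r[7] = 30
r[8] = 32  (first piece 1, then r[7]=30)
r[9] = 37  (first piece 2, then r[7]=30)
r[10] = 40  (first piece 3, then r[7]=30)
Maximum revenue is $40.
Now minimize piece count subject to staying optimal: for each k, pieces[k] = 1 + min over i with p[i]+r[k−i]=r[k] of pieces[k−i].
pieces[7] = 1
pieces[8] = 2
pieces[9] = 2
pieces[10] = 2

2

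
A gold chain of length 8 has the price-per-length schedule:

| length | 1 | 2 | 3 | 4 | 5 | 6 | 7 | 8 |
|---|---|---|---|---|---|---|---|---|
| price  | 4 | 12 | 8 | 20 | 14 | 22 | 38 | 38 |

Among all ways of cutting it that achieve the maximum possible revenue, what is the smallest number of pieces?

4

Build r[k] bottom-up: r[k] = max over allowed piece i of (p[i] + r[k−i]).
r[1] = 4
r[2] = 12
r[3] = 16  (first piece 1, then r[2]=12)
r[4] = 24  (first piece 2, then r[2]=12)
r[5] = 28  (first piece 1, then r[4]=24)
r[6] = 36  (first piece 2, then r[4]=24)
r[7] = 40  (first piece 1, then r[6]=36)
r[8] = 48  (first piece 2, then r[6]=36)
Maximum revenue is $48.
Now minimize piece count subject to staying optimal: for each k, pieces[k] = 1 + min over i with p[i]+r[k−i]=r[k] of pieces[k−i].
pieces[5] = 3
pieces[6] = 3
pieces[7] = 4
pieces[8] = 4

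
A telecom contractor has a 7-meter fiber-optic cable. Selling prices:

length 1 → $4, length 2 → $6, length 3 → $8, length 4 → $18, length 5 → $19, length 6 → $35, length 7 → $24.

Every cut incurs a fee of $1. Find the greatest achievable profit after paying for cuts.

Build net[k] bottom-up: net[k] = max over allowed piece i of (p[i] + net[k−i]) − 1 per cut.
net[1] = 4
net[2] = max(4+4-1, 6+0) = 7
net[3] = max(4+7-1, 6+4-1, 8+0) = 10
net[4] = max(4+10-1, 6+7-1, 8+4-1, 18+0) = 18
net[5] = max(4+18-1, 6+10-1, 8+7-1, 18+4-1, 19+0) = 21
net[6] = max(4+21-1, 6+18-1, 8+10-1, 18+7-1, 19+4-1, 35+0) = 35
net[7] = max(4+35-1, 6+21-1, 8+18-1, …, 35+4-1, 24+0) = 38
One optimal plan: pieces 6 + 1 (1 cut) → $39 − $1 = $38.

38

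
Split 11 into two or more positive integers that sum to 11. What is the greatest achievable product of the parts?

Let P[k] be the best product for length k (with at least one cut). For each first piece i, the rest contributes max(k−i, P[k−i]).
P[2] = 1·max(1,0) = 1·1 = 1
P[3] = max(1·2, 2·1) = 2
P[4] = max(1·3, 2·2, 3·1) = 4
P[5] = max(1·4, 2·3, 3·2, 4·1) = 6
P[6] = max(1·6, 2·4, 3·3, 4·2, 5·1) = 9
P[7] = max(1·9, 2·6, 3·4, 4·3, 5·2, 6·1) = 12
P[8] = max(1·12, 2·9, 3·6, …, 6·2, 7·1) = 18
P[9] = max(1·18, 2·12, 3·9, …, 7·2, 8·1) = 27
P[10] = max(1·27, 2·18, 3·12, …, 8·2, 9·1) = 36
P[11] = max(1·36, 2·27, 3·18, …, 9·2, 10·1) = 54
One optimal split: 3 + 3 + 3 + 2; product 3·3·3·2 = 54.

54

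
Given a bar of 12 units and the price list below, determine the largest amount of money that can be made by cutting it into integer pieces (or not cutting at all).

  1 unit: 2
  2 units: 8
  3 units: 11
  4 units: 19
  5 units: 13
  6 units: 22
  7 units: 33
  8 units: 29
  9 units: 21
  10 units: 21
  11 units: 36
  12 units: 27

Consider every possible first cut. best[k] is the best of p[i]+best[k−i] over all sellable i≤k.
best[1] = 2
best[2] = max(2+2, 8+0) = 8
best[3] = max(2+8, 8+2, 11+0) = 11
best[4] = max(2+11, 8+8, 11+2, 19+0) = 19
best[5] = max(2+19, 8+11, 11+8, 19+2, 13+0) = 21
best[6] = max(2+21, 8+19, 11+11, 19+8, 13+2, 22+0) = 27
best[7] = max(2+27, 8+21, 11+19, …, 22+2, 33+0) = 33
best[8] = max(2+33, 8+27, 11+21, …, 33+2, 29+0) = 38
best[9] = max(2+38, 8+33, 11+27, …, 29+2, 21+0) = 41
best[10] = max(2+41, 8+38, 11+33, …, 21+2, 21+0) = 46
best[11] = max(2+46, 8+41, 11+38, …, 21+2, 36+0) = 52
best[12] = max(2+52, 8+46, 11+41, …, 36+2, 27+0) = 57
One optimal cutting: 4 + 4 + 4 → 19 + 19 + 19 = 57.

57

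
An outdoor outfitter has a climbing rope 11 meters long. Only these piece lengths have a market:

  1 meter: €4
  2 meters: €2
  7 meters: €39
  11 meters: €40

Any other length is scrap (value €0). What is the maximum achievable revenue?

55

Let r[k] be the best obtainable value from length k. For each k, try every first piece i and keep the best of price[i] + r[k−i].
r[1] = 4
r[2] = max(4+4, 2+0) = 8
r[3] = max(4+8, 2+4) = 12
r[4] = max(4+12, 2+8) = 16
r[5] = max(4+16, 2+12) = 20
r[6] = max(4+20, 2+16) = 24
r[7] = max(4+24, 2+20, 39+0) = 39
r[8] = max(4+39, 2+24, 39+4) = 43
r[9] = max(4+43, 2+39, 39+8) = 47
r[10] = max(4+47, 2+43, 39+12) = 51
r[11] = max(4+51, 2+47, 39+16, 40+0) = 55
One optimal cutting: 7 + 1 + 1 + 1 + 1 → €55.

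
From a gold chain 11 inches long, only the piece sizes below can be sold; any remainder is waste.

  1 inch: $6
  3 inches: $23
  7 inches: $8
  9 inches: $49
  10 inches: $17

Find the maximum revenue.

81

Consider every possible first cut. best[k] is the best of p[i]+best[k−i] over all sellable i≤k.
best[1] = 6
best[2] = 12  (first piece 1, then best[1]=6)
best[3] = max(6+12, 23+0) = 23
best[4] = max(6+23, 23+6) = 29
best[5] = max(6+29, 23+12) = 35
best[6] = max(6+35, 23+23) = 46
best[7] = max(6+46, 23+29, 8+0) = 52
best[8] = max(6+52, 23+35, 8+6) = 58
best[9] = max(6+58, 23+46, 8+12, 49+0) = 69
best[10] = max(6+69, 23+52, 8+23, 49+6, 17+0) = 75
best[11] = max(6+75, 23+58, 8+29, 49+12, 17+6) = 81
One optimal cutting: 3 + 3 + 3 + 1 + 1 → $81.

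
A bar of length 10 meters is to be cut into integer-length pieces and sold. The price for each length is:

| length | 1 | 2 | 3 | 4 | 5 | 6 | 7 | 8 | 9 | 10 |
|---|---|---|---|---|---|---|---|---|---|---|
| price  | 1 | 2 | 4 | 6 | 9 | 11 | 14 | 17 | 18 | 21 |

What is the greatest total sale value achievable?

Let best[k] be the best obtainable value from length k. For each k, try every first piece i and keep the best of price[i] + best[k−i].
best[1] = 1
best[2] = max(1+1, 2+0) = 2
best[3] = max(1+2, 2+1, 4+0) = 4
best[4] = max(1+4, 2+2, 4+1, 6+0) = 6
best[5] = max(1+6, 2+4, 4+2, 6+1, 9+0) = 9
best[6] = max(1+9, 2+6, 4+4, 6+2, 9+1, 11+0) = 11
best[7] = max(1+11, 2+9, 4+6, …, 11+1, 14+0) = 14
best[8] = max(1+14, 2+11, 4+9, …, 14+1, 17+0) = 17
best[9] = max(1+17, 2+14, 4+11, …, 17+1, 18+0) = 18
best[10] = max(1+18, 2+17, 4+14, …, 18+1, 21+0) = 21
Best is to sell the whole 10-meter piece uncut for €21.

21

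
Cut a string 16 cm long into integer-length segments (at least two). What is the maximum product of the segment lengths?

Define prod[k] = max over 1≤i<k of i · max(k−i, prod[k−i]); the inner max lets the remainder stay uncut if that's better.
prod[2] = 1·max(1,0) = 1·1 = 1
prod[3] = max(1·2, 2·1) = 2
prod[4] = max(1·3, 2·2, 3·1) = 4
prod[5] = max(1·4, 2·3, 3·2, 4·1) = 6
prod[6] = max(1·6, 2·4, 3·3, 4·2, 5·1) = 9
prod[7] = max(1·9, 2·6, 3·4, 4·3, 5·2, 6·1) = 12
prod[8] = max(1·12, 2·9, 3·6, …, 6·2, 7·1) = 18
prod[9] = max(1·18, 2·12, 3·9, …, 7·2, 8·1) = 27
prod[10] = max(1·27, 2·18, 3·12, …, 8·2, 9·1) = 36
prod[11] = max(1·36, 2·27, 3·18, …, 9·2, 10·1) = 54
prod[12] = max(1·54, 2·36, 3·27, …, 10·2, 11·1) = 81
prod[13] = max(1·81, 2·54, 3·36, …, 11·2, 12·1) = 108
prod[14] = max(1·108, 2·81, 3·54, …, 12·2, 13·1) = 162
prod[15] = max(1·162, 2·108, 3·81, …, 13·2, 14·1) = 243
prod[16] = max(1·243, 2·162, 3·108, …, 14·2, 15·1) = 324
One optimal split: 3 + 3 + 3 + 3 + 2 + 2; product 3·3·3·3·2·2 = 324.

324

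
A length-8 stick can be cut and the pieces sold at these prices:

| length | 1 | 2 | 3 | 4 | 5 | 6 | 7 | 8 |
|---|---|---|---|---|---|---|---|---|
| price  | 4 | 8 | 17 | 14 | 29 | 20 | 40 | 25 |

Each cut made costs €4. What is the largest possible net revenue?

Build net[k] bottom-up: net[k] = max over allowed piece i of (p[i] + net[k−i]) − 4 per cut.
net[1] = 4
net[2] = max(4+4-4, 8+0) = 8
net[3] = max(4+8-4, 8+4-4, 17+0) = 17
net[4] = max(4+17-4, 8+8-4, 17+4-4, 14+0) = 17
net[5] = max(4+17-4, 8+17-4, 17+8-4, 14+4-4, 29+0) = 29
net[6] = max(4+29-4, 8+17-4, 17+17-4, 14+8-4, 29+4-4, 20+0) = 30
net[7] = max(4+30-4, 8+29-4, 17+17-4, …, 20+4-4, 40+0) = 40
net[8] = max(4+40-4, 8+30-4, 17+29-4, …, 40+4-4, 25+0) = 42
One optimal plan: pieces 5 + 3 (1 cut) → €46 − €4 = €42.

42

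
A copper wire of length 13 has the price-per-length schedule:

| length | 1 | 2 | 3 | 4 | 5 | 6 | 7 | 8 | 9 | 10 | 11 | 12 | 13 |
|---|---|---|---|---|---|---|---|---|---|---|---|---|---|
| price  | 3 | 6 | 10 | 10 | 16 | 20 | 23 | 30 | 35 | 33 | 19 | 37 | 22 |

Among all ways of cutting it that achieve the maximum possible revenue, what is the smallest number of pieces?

Let r[k] be the best obtainable value from length k. For each k, try every first piece i and keep the best of price[i] + r[k−i].
r[1] = 3
r[2] = max(3+3, 6+0) = 6
r[3] = max(3+6, 6+3, 10+0) = 10
r[4] = max(3+10, 6+6, 10+3, 10+0) = 13
r[5] = max(3+13, 6+10, 10+6, 10+3, 16+0) = 16
r[6] = max(3+16, 6+13, 10+10, 10+6, 16+3, 20+0) = 20
r[7] = max(3+20, 6+16, 10+13, …, 20+3, 23+0) = 23
r[8] = max(3+23, 6+20, 10+16, …, 23+3, 30+0) = 30
r[9] = max(3+30, 6+23, 10+20, …, 30+3, 35+0) = 35
r[10] = max(3+35, 6+30, 10+23, …, 35+3, 33+0) = 38
r[11] = max(3+38, 6+35, 10+30, …, 33+3, 19+0) = 41
r[12] = max(3+41, 6+38, 10+35, …, 19+3, 37+0) = 45
r[13] = max(3+45, 6+41, 10+38, …, 37+3, 22+0) = 48
Maximum revenue is €48.
Now minimize piece count subject to staying optimal: for each k, pieces[k] = 1 + min over i with p[i]+r[k−i]=r[k] of pieces[k−i].
pieces[10] = 2
pieces[11] = 2
pieces[12] = 2
pieces[13] = 3

3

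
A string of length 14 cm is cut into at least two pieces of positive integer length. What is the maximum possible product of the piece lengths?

Define m[k] = max over 1≤i<k of i · max(k−i, m[k−i]); the inner max lets the remainder stay uncut if that's better.
m[2] = 1×max(1,0) = 1×1 = 1
m[3] = 1×max(2,1) = 1×2 = 2
m[4] = 2×max(2,1) = 2×2 = 4
m[5] = 2×max(3,2) = 2×3 = 6
m[6] = 3×max(3,2) = 3×3 = 9
m[7] = 2×max(5,6) = 2×6 = 12
m[8] = 2×max(6,9) = 2×9 = 18
m[9] = 3×max(6,9) = 3×9 = 27
m[10] = 2×max(8,18) = 2×18 = 36
m[11] = 2×max(9,27) = 2×27 = 54
m[12] = 3×max(9,27) = 3×27 = 81
m[13] = 2×max(11,54) = 2×54 = 108
m[14] = 2×max(12,81) = 2×81 = 162
One optimal split: 3 + 3 + 3 + 3 + 2; product 3×3×3×3×2 = 162.

162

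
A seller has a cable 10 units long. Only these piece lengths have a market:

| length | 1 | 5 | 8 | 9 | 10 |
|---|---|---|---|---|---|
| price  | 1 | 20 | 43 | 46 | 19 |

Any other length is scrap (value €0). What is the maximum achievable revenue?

47

Build r[k] bottom-up: r[k] = max over allowed piece i of (p[i] + r[k−i]).
r[1] = 1
r[2] = 2  (first piece 1, then r[1]=1)
r[3] = 3  (first piece 1, then r[2]=2)
r[4] = 4  (first piece 1, then r[3]=3)
r[5] = 20
r[6] = 21  (first piece 1, then r[5]=20)
r[7] = 22  (first piece 1, then r[6]=21)
r[8] = 43
r[9] = 46
r[10] = 47  (first piece 1, then r[9]=46)
One optimal cutting: 9 + 1 → €47.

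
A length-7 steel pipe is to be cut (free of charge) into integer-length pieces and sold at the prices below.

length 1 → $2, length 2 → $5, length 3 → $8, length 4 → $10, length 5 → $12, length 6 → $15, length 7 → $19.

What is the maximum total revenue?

Build r[k] bottom-up: r[k] = max over allowed piece i of (p[i] + r[k−i]).
r[1] = 2
r[2] = 5
r[3] = 8
r[4] = 10  (first piece 1, then r[3]=8)
r[5] = 13  (first piece 2, then r[3]=8)
r[6] = 16  (first piece 3, then r[3]=8)
r[7] = 19
Best is to sell the whole 7-meter piece uncut for $19.

19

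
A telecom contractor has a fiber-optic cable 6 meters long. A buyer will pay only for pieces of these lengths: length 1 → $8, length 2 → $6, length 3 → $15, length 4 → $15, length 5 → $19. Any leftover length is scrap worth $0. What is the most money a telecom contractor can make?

Let r[k] be the best obtainable value from length k. For each k, try every first piece i and keep the best of price[i] + r[k−i].
r[1] = 8
r[2] = max(8+8, 6+0) = 16
r[3] = max(8+16, 6+8, 15+0) = 24
r[4] = max(8+24, 6+16, 15+8, 15+0) = 32
r[5] = max(8+32, 6+24, 15+16, 15+8, 19+0) = 40
r[6] = max(8+40, 6+32, 15+24, 15+16, 19+8) = 48
One optimal cutting: 1 + 1 + 1 + 1 + 1 + 1 → $48.

48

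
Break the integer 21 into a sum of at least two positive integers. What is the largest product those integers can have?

Let P[k] be the best product for length k (with at least one cut). For each first piece i, the rest contributes max(k−i, P[k−i]).
Small cases: P[2]=1, P[3]=2, P[4]=4, P[5]=6, P[6]=9, P[7]=12, P[8]=18, P[9]=27, P[10]=36, P[11]=54, P[12]=81, P[13]=108, P[14]=162, P[15]=243.
P[16] = max(1*243, 2*162, 3*108, …, 14*2, 15*1) = 324
P[17] = max(1*324, 2*243, 3*162, …, 15*2, 16*1) = 486
P[18] = max(1*486, 2*324, 3*243, …, 16*2, 17*1) = 729
P[19] = max(1*729, 2*486, 3*324, …, 17*2, 18*1) = 972
P[20] = max(1*972, 2*729, 3*486, …, 18*2, 19*1) = 1458
P[21] = max(1*1458, 2*972, 3*729, …, 19*2, 20*1) = 2187
One optimal split: 3 + 3 + 3 + 3 + 3 + 3 + 3; product 3*3*3*3*3*3*3 = 2187.

2187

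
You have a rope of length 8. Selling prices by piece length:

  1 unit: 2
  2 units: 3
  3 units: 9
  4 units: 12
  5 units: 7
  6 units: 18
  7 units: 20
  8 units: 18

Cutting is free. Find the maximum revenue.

Let R[k] be the best obtainable value from length k. For each k, try every first piece i and keep the best of price[i] + R[k−i].
R[1] = 2
R[2] = 4  (first piece 1, then R[1]=2)
R[3] = 9
R[4] = 12
R[5] = 14  (first piece 1, then R[4]=12)
R[6] = 18  (first piece 3, then R[3]=9)
R[7] = 21  (first piece 3, then R[4]=12)
R[8] = 24  (first piece 4, then R[4]=12)
One optimal cutting: 4 + 4 → 12 + 12 = 24.

24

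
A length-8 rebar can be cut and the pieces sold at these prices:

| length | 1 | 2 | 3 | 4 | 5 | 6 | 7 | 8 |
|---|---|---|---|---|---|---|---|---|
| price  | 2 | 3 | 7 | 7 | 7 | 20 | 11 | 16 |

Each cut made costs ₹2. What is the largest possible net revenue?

Let v[k] be the best obtainable value from length k. For each k, try every first piece i and keep the best of price[i] + v[k−i] minus the 2 cut fee when i<k.
v[1] = 2
v[2] = max(2+2-2, 3+0) = 3
v[3] = max(2+3-2, 3+2-2, 7+0) = 7
v[4] = max(2+7-2, 3+3-2, 7+2-2, 7+0) = 7
v[5] = max(2+7-2, 3+7-2, 7+3-2, 7+2-2, 7+0) = 8
v[6] = max(2+8-2, 3+7-2, 7+7-2, 7+3-2, 7+2-2, 20+0) = 20
v[7] = max(2+20-2, 3+8-2, 7+7-2, …, 20+2-2, 11+0) = 20
v[8] = max(2+20-2, 3+20-2, 7+8-2, …, 11+2-2, 16+0) = 21
One optimal plan: pieces 6 + 2 (1 cut) → ₹23 − ₹2 = ₹21.

21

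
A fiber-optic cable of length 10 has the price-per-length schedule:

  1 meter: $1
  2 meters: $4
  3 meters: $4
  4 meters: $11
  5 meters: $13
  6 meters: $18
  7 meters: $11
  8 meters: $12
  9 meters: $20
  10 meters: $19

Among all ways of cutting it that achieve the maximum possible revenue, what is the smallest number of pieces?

Consider every possible first cut. r[k] is the best of p[i]+r[k−i] over all sellable i≤k.
r[1] = 1
r[2] = max(1+1, 4+0) = 4
r[3] = max(1+4, 4+1, 4+0) = 5
r[4] = max(1+5, 4+4, 4+1, 11+0) = 11
r[5] = max(1+11, 4+5, 4+4, 11+1, 13+0) = 13
r[6] = max(1+13, 4+11, 4+5, 11+4, 13+1, 18+0) = 18
r[7] = max(1+18, 4+13, 4+11, …, 18+1, 11+0) = 19
r[8] = max(1+19, 4+18, 4+13, …, 11+1, 12+0) = 22
r[9] = max(1+22, 4+19, 4+18, …, 12+1, 20+0) = 24
r[10] = max(1+24, 4+22, 4+19, …, 20+1, 19+0) = 29
Maximum revenue is $29.
Now minimize piece count subject to staying optimal: for each k, pieces[k] = 1 + min over i with p[i]+r[k−i]=r[k] of pieces[k−i].
pieces[7] = 2
pieces[8] = 2
pieces[9] = 2
pieces[10] = 2

2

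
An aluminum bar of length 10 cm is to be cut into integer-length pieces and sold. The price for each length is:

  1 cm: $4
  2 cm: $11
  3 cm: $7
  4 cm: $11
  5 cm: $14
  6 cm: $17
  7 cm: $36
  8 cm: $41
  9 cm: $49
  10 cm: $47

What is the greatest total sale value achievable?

Let v[k] be the best obtainable value from length k. For each k, try every first piece i and keep the best of price[i] + v[k−i].
v[1] = 4
v[2] = max(4+4, 11+0) = 11
v[3] = max(4+11, 11+4, 7+0) = 15
v[4] = max(4+15, 11+11, 7+4, 11+0) = 22
v[5] = max(4+22, 11+15, 7+11, 11+4, 14+0) = 26
v[6] = max(4+26, 11+22, 7+15, 11+11, 14+4, 17+0) = 33
v[7] = max(4+33, 11+26, 7+22, …, 17+4, 36+0) = 37
v[8] = max(4+37, 11+33, 7+26, …, 36+4, 41+0) = 44
v[9] = max(4+44, 11+37, 7+33, …, 41+4, 49+0) = 49
v[10] = max(4+49, 11+44, 7+37, …, 49+4, 47+0) = 55
One optimal cutting: 2 + 2 + 2 + 2 + 2 → $11 + $11 + $11 + $11 + $11 = $55.

55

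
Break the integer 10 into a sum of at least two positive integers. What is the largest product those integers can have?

36

Fill f[k] for k=2..10: at each k try every first piece i and multiply by the better of (k−i) uncut or f[k−i].
f[2] = 1·max(1,0) = 1·1 = 1
f[3] = 1·max(2,1) = 1·2 = 2
f[4] = 2·max(2,1) = 2·2 = 4
f[5] = 2·max(3,2) = 2·3 = 6
f[6] = 3·max(3,2) = 3·3 = 9
f[7] = 2·max(5,6) = 2·6 = 12
f[8] = 2·max(6,9) = 2·9 = 18
f[9] = 3·max(6,9) = 3·9 = 27
f[10] = 2·max(8,18) = 2·18 = 36
One optimal split: 3 + 3 + 2 + 2; product 3·3·2·2 = 36.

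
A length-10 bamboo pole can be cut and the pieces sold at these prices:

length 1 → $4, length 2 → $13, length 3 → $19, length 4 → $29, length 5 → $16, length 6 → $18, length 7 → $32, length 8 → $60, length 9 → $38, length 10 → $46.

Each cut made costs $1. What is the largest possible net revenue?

Consider every possible first cut. net[k] is the best of p[i]+net[k−i] over all sellable i≤k, charging 1 whenever i<k.
net[1] = 4
net[2] = 13
net[3] = 19
net[4] = 29
net[5] = 32  (first piece 1, then net[4]=29)
net[6] = 41  (first piece 2, then net[4]=29)
net[7] = 47  (first piece 3, then net[4]=29)
net[8] = 60
net[9] = 63  (first piece 1, then net[8]=60)
net[10] = 72  (first piece 2, then net[8]=60)
One optimal plan: pieces 8 + 2 (1 cut) → $73 − $1 = $72.

72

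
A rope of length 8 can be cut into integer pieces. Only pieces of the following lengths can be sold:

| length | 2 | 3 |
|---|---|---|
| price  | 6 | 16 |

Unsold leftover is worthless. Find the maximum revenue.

Build f[k] bottom-up: f[k] = max over allowed piece i of (p[i] + f[k−i]).
f[1] = 0
f[2] = 6
f[3] = 16
f[4] = 16
f[5] = 22  (first piece 2, then f[3]=16)
f[6] = 32  (first piece 3, then f[3]=16)
f[7] = 32
f[8] = 38  (first piece 2, then f[6]=32)
One optimal cutting: 3 + 3 + 2 → $38.

38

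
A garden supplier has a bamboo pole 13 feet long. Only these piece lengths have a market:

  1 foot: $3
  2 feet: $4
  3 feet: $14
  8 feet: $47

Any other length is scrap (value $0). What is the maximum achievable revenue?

67

Build r[k] bottom-up: r[k] = max over allowed piece i of (p[i] + r[k−i]).
r[1] = 3
r[2] = 6  (first piece 1, then r[1]=3)
r[3] = 14
r[4] = 17  (first piece 1, then r[3]=14)
r[5] = 20  (first piece 1, then r[4]=17)
r[6] = 28  (first piece 3, then r[3]=14)
r[7] = 31  (first piece 1, then r[6]=28)
r[8] = 47
r[9] = 50  (first piece 1, then r[8]=47)
r[10] = 53  (first piece 1, then r[9]=50)
r[11] = 61  (first piece 3, then r[8]=47)
r[12] = 64  (first piece 1, then r[11]=61)
r[13] = 67  (first piece 1, then r[12]=64)
One optimal cutting: 8 + 3 + 1 + 1 → $67.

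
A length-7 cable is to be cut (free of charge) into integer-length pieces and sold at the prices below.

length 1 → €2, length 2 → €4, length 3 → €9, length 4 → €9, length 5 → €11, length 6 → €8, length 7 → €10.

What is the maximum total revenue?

Build R[k] bottom-up: R[k] = max over allowed piece i of (p[i] + R[k−i]).
R[1] = 2
R[2] = 4  (first piece 1, then R[1]=2)
R[3] = 9
R[4] = 11  (first piece 1, then R[3]=9)
R[5] = 13  (first piece 1, then R[4]=11)
R[6] = 18  (first piece 3, then R[3]=9)
R[7] = 20  (first piece 1, then R[6]=18)
One optimal cutting: 3 + 3 + 1 → €9 + €9 + €2 = €20.

20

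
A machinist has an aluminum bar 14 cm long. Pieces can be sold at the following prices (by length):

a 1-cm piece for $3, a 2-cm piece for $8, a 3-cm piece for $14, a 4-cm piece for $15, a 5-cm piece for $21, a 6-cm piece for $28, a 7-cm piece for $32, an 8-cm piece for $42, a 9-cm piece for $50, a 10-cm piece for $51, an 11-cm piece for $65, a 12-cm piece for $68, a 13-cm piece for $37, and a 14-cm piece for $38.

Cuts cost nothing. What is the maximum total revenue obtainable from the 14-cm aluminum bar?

79

Build v[k] bottom-up: v[k] = max over allowed piece i of (p[i] + v[k−i]).
v[1] = 3
v[2] = 8
v[3] = 14
v[4] = 17  (first piece 1, then v[3]=14)
v[5] = 22  (first piece 2, then v[3]=14)
v[6] = 28  (first piece 3, then v[3]=14)
v[7] = 32
v[8] = 42
v[9] = 50
v[10] = 53  (first piece 1, then v[9]=50)
v[11] = 65
v[12] = 68  (first piece 1, then v[11]=65)
v[13] = 73  (first piece 2, then v[11]=65)
v[14] = 79  (first piece 3, then v[11]=65)
One optimal cutting: 11 + 3 → $65 + $14 = $79.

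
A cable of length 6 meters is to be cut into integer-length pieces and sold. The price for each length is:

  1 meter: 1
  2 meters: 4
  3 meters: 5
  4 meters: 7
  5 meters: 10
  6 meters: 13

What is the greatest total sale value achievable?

Consider every possible first cut. best[k] is the best of p[i]+best[k−i] over all sellable i≤k.
best[1] = 1
best[2] = max(1+1, 4+0) = 4
best[3] = max(1+4, 4+1, 5+0) = 5
best[4] = max(1+5, 4+4, 5+1, 7+0) = 8
best[5] = max(1+8, 4+5, 5+4, 7+1, 10+0) = 10
best[6] = max(1+10, 4+8, 5+5, 7+4, 10+1, 13+0) = 13
Best is to sell the whole 6-meter piece uncut for 13.

13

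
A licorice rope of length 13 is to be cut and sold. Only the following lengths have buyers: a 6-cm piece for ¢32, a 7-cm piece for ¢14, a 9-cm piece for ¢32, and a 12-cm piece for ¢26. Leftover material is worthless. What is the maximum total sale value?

Build r[k] bottom-up: r[k] = max over allowed piece i of (p[i] + r[k−i]).
r[1] = 0
r[2] = 0
r[3] = 0
r[4] = 0
r[5] = 0
r[6] = 32
r[7] = max(32+0, 14+0) = 32
r[8] = max(32+0, 14+0) = 32
r[9] = max(32+0, 14+0, 32+0) = 32
r[10] = max(32+0, 14+0, 32+0) = 32
r[11] = max(32+0, 14+0, 32+0) = 32
r[12] = max(32+32, 14+0, 32+0, 26+0) = 64
r[13] = max(32+32, 14+32, 32+0, 26+0) = 64
One optimal cutting: pieces 6 + 6 with 1 cm of scrap → ¢64.

64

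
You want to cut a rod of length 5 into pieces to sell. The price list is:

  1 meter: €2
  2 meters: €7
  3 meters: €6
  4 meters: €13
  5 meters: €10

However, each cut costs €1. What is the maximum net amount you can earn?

14

Consider every possible first cut. v[k] is the best of p[i]+v[k−i] over all sellable i≤k, charging 1 whenever i<k.
v[1] = 2
v[2] = max(2+2-1, 7+0) = 7
v[3] = max(2+7-1, 7+2-1, 6+0) = 8
v[4] = max(2+8-1, 7+7-1, 6+2-1, 13+0) = 13
v[5] = max(2+13-1, 7+8-1, 6+7-1, 13+2-1, 10+0) = 14
One optimal plan: pieces 2 + 2 + 1 (2 cuts) → €16 − €2 = €14.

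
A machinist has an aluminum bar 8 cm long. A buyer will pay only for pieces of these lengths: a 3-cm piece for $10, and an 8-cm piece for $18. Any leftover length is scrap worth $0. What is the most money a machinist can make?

20

Consider every possible first cut. r[k] is the best of p[i]+r[k−i] over all sellable i≤k.
r[1] = 0
r[2] = 0
r[3] = 10
r[4] = 10
r[5] = 10
r[6] = 20  (first piece 3, then r[3]=10)
r[7] = 20
r[8] = max(10+10, 18+0) = 20
One optimal cutting: pieces 3 + 3 with 2 cm of scrap → $20.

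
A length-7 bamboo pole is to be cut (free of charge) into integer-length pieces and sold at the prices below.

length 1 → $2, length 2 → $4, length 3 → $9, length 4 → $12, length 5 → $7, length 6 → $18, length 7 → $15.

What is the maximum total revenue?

21

Consider every possible first cut. v[k] is the best of p[i]+v[k−i] over all sellable i≤k.
v[1] = 2
v[2] = max(2+2, 4+0) = 4
v[3] = max(2+4, 4+2, 9+0) = 9
v[4] = max(2+9, 4+4, 9+2, 12+0) = 12
v[5] = max(2+12, 4+9, 9+4, 12+2, 7+0) = 14
v[6] = max(2+14, 4+12, 9+9, 12+4, 7+2, 18+0) = 18
v[7] = max(2+18, 4+14, 9+12, …, 18+2, 15+0) = 21
One optimal cutting: 4 + 3 → $12 + $9 = $21.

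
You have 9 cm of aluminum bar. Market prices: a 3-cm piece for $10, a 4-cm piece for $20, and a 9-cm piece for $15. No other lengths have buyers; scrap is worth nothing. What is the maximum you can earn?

Let f[k] be the best obtainable value from length k. For each k, try every first piece i and keep the best of price[i] + f[k−i].
f[1] = 0
f[2] = 0
f[3] = 10
f[4] = 20
f[5] = 20
f[6] = 20
f[7] = 30  (first piece 3, then f[4]=20)
f[8] = 40  (first piece 4, then f[4]=20)
f[9] = 40
One optimal cutting: pieces 4 + 4 with 1 cm of scrap → $40.

40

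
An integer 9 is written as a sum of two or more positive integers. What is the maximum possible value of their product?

27

Fill P[k] for k=2..9: at each k try every first piece i and multiply by the better of (k−i) uncut or P[k−i].
P[2] = 1*max(1,0) = 1*1 = 1
P[3] = 1*max(2,1) = 1*2 = 2
P[4] = 2*max(2,1) = 2*2 = 4
P[5] = 2*max(3,2) = 2*3 = 6
P[6] = 3*max(3,2) = 3*3 = 9
P[7] = 2*max(5,6) = 2*6 = 12
P[8] = 2*max(6,9) = 2*9 = 18
P[9] = 3*max(6,9) = 3*9 = 27
One optimal split: 3 + 3 + 3; product 3*3*3 = 27.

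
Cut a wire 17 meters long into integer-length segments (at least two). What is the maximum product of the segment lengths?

Define f[k] = max over 1≤i<k of i · max(k−i, f[k−i]); the inner max lets the remainder stay uncut if that's better.
Small cases: f[2]=1, f[3]=2, f[4]=4, f[5]=6, f[6]=9, f[7]=12, f[8]=18, f[9]=27, f[10]=36.
f[11] = 2·max(9,27) = 2·27 = 54
f[12] = 3·max(9,27) = 3·27 = 81
f[13] = 2·max(11,54) = 2·54 = 108
f[14] = 2·max(12,81) = 2·81 = 162
f[15] = 3·max(12,81) = 3·81 = 243
f[16] = 2·max(14,162) = 2·162 = 324
f[17] = 2·max(15,243) = 2·243 = 486
One optimal split: 3 + 3 + 3 + 3 + 3 + 2; product 3·3·3·3·3·2 = 486.

486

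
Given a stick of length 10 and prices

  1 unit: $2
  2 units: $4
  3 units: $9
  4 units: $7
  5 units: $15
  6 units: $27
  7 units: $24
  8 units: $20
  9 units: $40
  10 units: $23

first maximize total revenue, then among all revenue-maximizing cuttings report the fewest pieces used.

Let r[k] be the best obtainable value from length k. For each k, try every first piece i and keep the best of price[i] + r[k−i].
r[1] = 2
r[2] = max(2+2, 4+0) = 4
r[3] = max(2+4, 4+2, 9+0) = 9
r[4] = max(2+9, 4+4, 9+2, 7+0) = 11
r[5] = max(2+11, 4+9, 9+4, 7+2, 15+0) = 15
r[6] = max(2+15, 4+11, 9+9, 7+4, 15+2, 27+0) = 27
r[7] = max(2+27, 4+15, 9+11, …, 27+2, 24+0) = 29
r[8] = max(2+29, 4+27, 9+15, …, 24+2, 20+0) = 31
r[9] = max(2+31, 4+29, 9+27, …, 20+2, 40+0) = 40
r[10] = max(2+40, 4+31, 9+29, …, 40+2, 23+0) = 42
Maximum revenue is $42.
Now minimize piece count subject to staying optimal: for each k, pieces[k] = 1 + min over i with p[i]+r[k−i]=r[k] of pieces[k−i].
pieces[7] = 2
pieces[8] = 2
pieces[9] = 1
pieces[10] = 2

2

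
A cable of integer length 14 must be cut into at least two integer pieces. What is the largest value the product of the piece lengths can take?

Define P[k] = max over 1≤i<k of i · max(k−i, P[k−i]); the inner max lets the remainder stay uncut if that's better.
P[2] = 1*max(1,0) = 1*1 = 1
P[3] = max(1*2, 2*1) = 2
P[4] = max(1*3, 2*2, 3*1) = 4
P[5] = max(1*4, 2*3, 3*2, 4*1) = 6
P[6] = max(1*6, 2*4, 3*3, 4*2, 5*1) = 9
P[7] = max(1*9, 2*6, 3*4, 4*3, 5*2, 6*1) = 12
P[8] = max(1*12, 2*9, 3*6, …, 6*2, 7*1) = 18
P[9] = max(1*18, 2*12, 3*9, …, 7*2, 8*1) = 27
P[10] = max(1*27, 2*18, 3*12, …, 8*2, 9*1) = 36
P[11] = max(1*36, 2*27, 3*18, …, 9*2, 10*1) = 54
P[12] = max(1*54, 2*36, 3*27, …, 10*2, 11*1) = 81
P[13] = max(1*81, 2*54, 3*36, …, 11*2, 12*1) = 108
P[14] = max(1*108, 2*81, 3*54, …, 12*2, 13*1) = 162
One optimal split: 3 + 3 + 3 + 3 + 2; product 3*3*3*3*2 = 162.

162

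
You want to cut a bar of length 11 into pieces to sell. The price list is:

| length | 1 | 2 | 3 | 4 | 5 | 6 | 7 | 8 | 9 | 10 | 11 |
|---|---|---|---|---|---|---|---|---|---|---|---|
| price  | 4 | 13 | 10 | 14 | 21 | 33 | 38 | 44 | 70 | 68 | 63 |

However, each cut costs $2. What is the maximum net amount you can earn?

Build v[k] bottom-up: v[k] = max over allowed piece i of (p[i] + v[k−i]) − 2 per cut.
v[1] = 4
v[2] = 13
v[3] = 15  (first piece 1, then v[2]=13)
v[4] = 24  (first piece 2, then v[2]=13)
v[5] = 26  (first piece 1, then v[4]=24)
v[6] = 35  (first piece 2, then v[4]=24)
v[7] = 38
v[8] = 46  (first piece 2, then v[6]=35)
v[9] = 70
v[10] = 72  (first piece 1, then v[9]=70)
v[11] = 81  (first piece 2, then v[9]=70)
One optimal plan: pieces 9 + 2 (1 cut) → $83 − $2 = $81.

81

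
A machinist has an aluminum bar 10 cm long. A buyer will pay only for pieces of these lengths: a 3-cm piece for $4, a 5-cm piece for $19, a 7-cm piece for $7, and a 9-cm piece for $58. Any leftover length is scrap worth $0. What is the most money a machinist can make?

Build r[k] bottom-up: r[k] = max over allowed piece i of (p[i] + r[k−i]).
r[1] = 0
r[2] = 0
r[3] = 4
r[4] = 4
r[5] = max(4+0, 19+0) = 19
r[6] = max(4+4, 19+0) = 19
r[7] = max(4+4, 19+0, 7+0) = 19
r[8] = max(4+19, 19+4, 7+0) = 23
r[9] = max(4+19, 19+4, 7+0, 58+0) = 58
r[10] = max(4+19, 19+19, 7+4, 58+0) = 58
One optimal cutting: pieces 9 with 1 cm of scrap → $58.

58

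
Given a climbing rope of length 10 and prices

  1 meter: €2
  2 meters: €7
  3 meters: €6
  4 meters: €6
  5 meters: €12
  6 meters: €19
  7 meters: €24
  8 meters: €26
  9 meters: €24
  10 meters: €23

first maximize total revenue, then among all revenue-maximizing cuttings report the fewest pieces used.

Let r[k] be the best obtainable value from length k. For each k, try every first piece i and keep the best of price[i] + r[k−i].
r[1] = 2
r[2] = 7
r[3] = 9  (first piece 1, then r[2]=7)
r[4] = 14  (first piece 2, then r[2]=7)
r[5] = 16  (first piece 1, then r[4]=14)
r[6] = 21  (first piece 2, then r[4]=14)
r[7] = 24
r[8] = 28  (first piece 2, then r[6]=21)
r[9] = 31  (first piece 2, then r[7]=24)
r[10] = 35  (first piece 2, then r[8]=28)
Maximum revenue is €35.
Now minimize piece count subject to staying optimal: for each k, pieces[k] = 1 + min over i with p[i]+r[k−i]=r[k] of pieces[k−i].
pieces[7] = 1
pieces[8] = 4
pieces[9] = 2
pieces[10] = 5

5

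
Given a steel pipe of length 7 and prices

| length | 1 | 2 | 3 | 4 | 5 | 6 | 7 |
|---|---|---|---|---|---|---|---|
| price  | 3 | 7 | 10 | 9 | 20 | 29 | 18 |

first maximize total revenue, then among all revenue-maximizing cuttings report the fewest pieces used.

Consider every possible first cut. r[k] is the best of p[i]+r[k−i] over all sellable i≤k.
r[1] = 3
r[2] = max(3+3, 7+0) = 7
r[3] = max(3+7, 7+3, 10+0) = 10
r[4] = max(3+10, 7+7, 10+3, 9+0) = 14
r[5] = max(3+14, 7+10, 10+7, 9+3, 20+0) = 20
r[6] = max(3+20, 7+14, 10+10, 9+7, 20+3, 29+0) = 29
r[7] = max(3+29, 7+20, 10+14, …, 29+3, 18+0) = 32
Maximum revenue is $32.
Now minimize piece count subject to staying optimal: for each k, pieces[k] = 1 + min over i with p[i]+r[k−i]=r[k] of pieces[k−i].
pieces[4] = 2
pieces[5] = 1
pieces[6] = 1
pieces[7] = 2

2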